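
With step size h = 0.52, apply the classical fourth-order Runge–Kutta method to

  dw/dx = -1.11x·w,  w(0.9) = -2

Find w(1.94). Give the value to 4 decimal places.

-0.3941

RK4: k1 = f(x_n, w_n); k2 = f(x_n + h/2, w_n + (h/2)·k1); k3 = f(x_n + h/2, w_n + (h/2)·k2); k4 = f(x_n + h, w_n + h·k3); w_{n+1} = w_n + (h/6)·(k1 + 2k2 + 2k3 + k4).
x=0.900000, w=-2.000000:
  k1 = f(0.900000, -2.000000) = 1.998000
  k2 = f(1.160000, -1.480520) = 1.906318
  k3 = f(1.160000, -1.504357) = 1.937011
  k4 = f(1.420000, -0.992754) = 1.564780
  w ← -2.000000 + (0.52/6)·(k1 + 2k2 + 2k3 + k4) = -1.025049
x=1.420000, w=-1.025049:
  k1 = f(1.420000, -1.025049) = 1.615682
  k2 = f(1.680000, -0.604972) = 1.128151
  k3 = f(1.680000, -0.731730) = 1.364529
  k4 = f(1.940000, -0.315494) = 0.679384
  w ← -1.025049 + (0.52/6)·(k1 + 2k2 + 2k3 + k4) = -0.394079
w(1.94) ≈ -0.3941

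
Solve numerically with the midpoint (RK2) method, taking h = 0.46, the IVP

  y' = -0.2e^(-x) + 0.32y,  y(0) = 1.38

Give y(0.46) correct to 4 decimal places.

1.5182

Midpoint: k1 = f(x_n, y_n); k2 = f(x_n + h/2, y_n + (h/2)·k1); y_{n+1} = y_n + h·k2.
x=0.000000, y=1.380000:
  k1 = f(0.000000, 1.380000) = 0.241600
  k2 = f(0.230000, 1.435568) = 0.300475
  y ← 1.380000 + 0.46·0.300475 = 1.518219
y(0.46) ≈ 1.5182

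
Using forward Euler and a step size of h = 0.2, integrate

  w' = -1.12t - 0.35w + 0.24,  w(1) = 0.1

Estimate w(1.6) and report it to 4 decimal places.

-0.5427

Euler: w_{n+1} = w_n + h·f(t_n, w_n).
t=1.000000, w=0.100000: f=-0.915000 → w ← 0.100000 + 0.2·(-0.915000) = -0.083000
t=1.200000, w=-0.083000: f=-1.074950 → w ← -0.083000 + 0.2·(-1.074950) = -0.297990
t=1.400000, w=-0.297990: f=-1.223704 → w ← -0.297990 + 0.2·(-1.223704) = -0.542731
w(1.6) ≈ -0.5427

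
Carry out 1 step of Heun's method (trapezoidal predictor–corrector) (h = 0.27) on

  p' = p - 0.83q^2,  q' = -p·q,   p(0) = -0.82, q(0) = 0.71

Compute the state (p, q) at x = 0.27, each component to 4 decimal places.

Heun on (p,q): k1 = f(x_n, state_n); k2 = f(x_n + h, state_n + h·k1); state_{n+1} = state_n + (h/2)·(k1 + k2).
0.000000: (-0.820000, 0.710000)
  k1 = (-1.238403, 0.582200)
  predictor → (-1.154369, 0.867194)
  k2 = (-1.778550, 1.001062)
  → (-1.227289, 0.923740)
(p(0.27), q(0.27)) ≈ (-1.2273, 0.9237)

-1.2273, 0.9237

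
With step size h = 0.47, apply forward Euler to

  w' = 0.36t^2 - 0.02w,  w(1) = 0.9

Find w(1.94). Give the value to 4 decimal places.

Euler: w_{n+1} = w_n + h·f(t_n, w_n).
t=1.000000, w=0.900000: f=0.342000 → w ← 0.900000 + 0.47·0.342000 = 1.060740
t=1.470000, w=1.060740: f=0.756709 → w ← 1.060740 + 0.47·0.756709 = 1.416393
w(1.94) ≈ 1.4164

1.4164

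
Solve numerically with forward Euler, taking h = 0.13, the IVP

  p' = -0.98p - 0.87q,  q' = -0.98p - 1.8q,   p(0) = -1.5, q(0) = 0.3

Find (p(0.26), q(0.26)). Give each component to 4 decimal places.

-1.2194, 0.4935

Euler on (p,q): p_{n+1} = p_n + h·p', q_{n+1} = q_n + h·q'.
0.000000: (-1.500000, 0.300000); f=(1.209000, 0.930000) → (-1.342830, 0.420900)
0.130000: (-1.342830, 0.420900); f=(0.949790, 0.558353) → (-1.219357, 0.493486)
(p(0.26), q(0.26)) ≈ (-1.2194, 0.4935)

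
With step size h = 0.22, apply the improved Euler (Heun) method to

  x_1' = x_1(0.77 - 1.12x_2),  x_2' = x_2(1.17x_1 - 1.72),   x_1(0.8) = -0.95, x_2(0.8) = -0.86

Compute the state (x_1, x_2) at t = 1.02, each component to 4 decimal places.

-1.2947, -0.4760

Heun on (x_1,x_2): k1 = f(t_n, state_n); k2 = f(t_n + h, state_n + h·k1); state_{n+1} = state_n + (h/2)·(k1 + k2).
0.800000: (-0.950000, -0.860000)
  k1 = (-1.646540, 2.435090)
  predictor → (-1.312239, -0.324280)
  k2 = (-1.487021, 1.055636)
  → (-1.294692, -0.476020)
(x_1(1.02), x_2(1.02)) ≈ (-1.2947, -0.4760)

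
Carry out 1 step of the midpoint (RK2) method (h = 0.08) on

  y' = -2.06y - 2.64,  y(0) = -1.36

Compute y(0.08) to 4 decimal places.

-1.3481

Midpoint: k1 = f(x_n, y_n); k2 = f(x_n + h/2, y_n + (h/2)·k1); y_{n+1} = y_n + h·k2.
x=0.000000, y=-1.360000:
  k1 = f(0.000000, -1.360000) = 0.161600
  k2 = f(0.040000, -1.353536) = 0.148284
  y ← -1.360000 + 0.08·0.148284 = -1.348137
y(0.08) ≈ -1.3481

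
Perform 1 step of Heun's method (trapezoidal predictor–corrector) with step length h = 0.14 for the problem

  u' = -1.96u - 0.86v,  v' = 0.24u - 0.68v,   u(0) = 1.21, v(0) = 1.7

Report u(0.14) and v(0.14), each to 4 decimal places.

Heun on (u,v): k1 = f(s_n, state_n); k2 = f(s_n + h, state_n + h·k1); state_{n+1} = state_n + (h/2)·(k1 + k2).
0.000000: (1.210000, 1.700000)
  k1 = (-3.833600, -0.865600)
  predictor → (0.673296, 1.578816)
  k2 = (-2.677442, -0.912004)
  → (0.754227, 1.575568)
(u(0.14), v(0.14)) ≈ (0.7542, 1.5756)

0.7542, 1.5756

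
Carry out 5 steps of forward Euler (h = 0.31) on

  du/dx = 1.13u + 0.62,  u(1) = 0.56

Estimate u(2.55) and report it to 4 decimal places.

Euler: u_{n+1} = u_n + h·f(x_n, u_n).
x=1.000000, u=0.560000: f=1.252800 → u ← 0.560000 + 0.31·1.252800 = 0.948368
x=1.310000, u=0.948368: f=1.691656 → u ← 0.948368 + 0.31·1.691656 = 1.472781
x=1.620000, u=1.472781: f=2.284243 → u ← 1.472781 + 0.31·2.284243 = 2.180897
x=1.930000, u=2.180897: f=3.084413 → u ← 2.180897 + 0.31·3.084413 = 3.137065
x=2.240000, u=3.137065: f=4.164883 → u ← 3.137065 + 0.31·4.164883 = 4.428178
u(2.55) ≈ 4.4282

4.4282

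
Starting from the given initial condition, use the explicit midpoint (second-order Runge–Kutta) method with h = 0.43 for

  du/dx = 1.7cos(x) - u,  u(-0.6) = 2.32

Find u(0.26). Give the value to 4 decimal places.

1.9563

Midpoint: k1 = f(x_n, u_n); k2 = f(x_n + h/2, u_n + (h/2)·k1); u_{n+1} = u_n + h·k2.
x=-0.600000, u=2.320000:
  k1 = f(-0.600000, 2.320000) = -0.916929
  k2 = f(-0.385000, 2.122860) = -0.547303
  u ← 2.320000 + 0.43·(-0.547303) = 2.084660
x=-0.170000, u=2.084660:
  k1 = f(-0.170000, 2.084660) = -0.409166
  k2 = f(0.045000, 1.996689) = -0.298410
  u ← 2.084660 + 0.43·(-0.298410) = 1.956343
u(0.26) ≈ 1.9563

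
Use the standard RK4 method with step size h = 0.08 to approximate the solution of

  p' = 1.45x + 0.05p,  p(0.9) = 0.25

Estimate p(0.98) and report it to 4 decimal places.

RK4: k1 = f(x_n, p_n); k2 = f(x_n + h/2, p_n + (h/2)·k1); k3 = f(x_n + h/2, p_n + (h/2)·k2); k4 = f(x_n + h, p_n + h·k3); p_{n+1} = p_n + (h/6)·(k1 + 2k2 + 2k3 + k4).
x=0.900000, p=0.250000:
  k1 = f(0.900000, 0.250000) = 1.317500
  k2 = f(0.940000, 0.302700) = 1.378135
  k3 = f(0.940000, 0.305125) = 1.378256
  k4 = f(0.980000, 0.360261) = 1.439013
  p ← 0.250000 + (0.08/6)·(k1 + 2k2 + 2k3 + k4) = 0.360257
p(0.98) ≈ 0.3603

0.3603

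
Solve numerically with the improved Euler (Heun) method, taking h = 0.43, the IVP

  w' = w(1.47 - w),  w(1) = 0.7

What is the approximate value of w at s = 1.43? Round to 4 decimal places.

Heun: k1 = f(s_n, w_n); k2 = f(s_n + h, w_n + h·k1); w_{n+1} = w_n + (h/2)·(k1 + k2).
s=1.000000, w=0.700000:
  k1 = f(1.000000, 0.700000) = 0.539000
  k2 = f(1.430000, 0.931770) = 0.501507
  w ← 0.700000 + (0.43/2)·(0.539000 + 0.501507) = 0.923709
w(1.43) ≈ 0.9237

0.9237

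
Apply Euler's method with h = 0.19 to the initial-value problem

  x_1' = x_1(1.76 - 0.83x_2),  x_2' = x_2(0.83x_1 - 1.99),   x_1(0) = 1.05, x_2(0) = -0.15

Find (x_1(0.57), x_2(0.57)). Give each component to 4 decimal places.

Euler on (x_1,x_2): x_1_{n+1} = x_1_n + h·x_1', x_2_{n+1} = x_2_n + h·x_2'.
0.000000: (1.050000, -0.150000); f=(1.978725, 0.167775) → (1.425958, -0.118123)
0.190000: (1.425958, -0.118123); f=(2.649489, 0.095261) → (1.929361, -0.100023)
0.380000: (1.929361, -0.100023); f=(3.555849, 0.038872) → (2.604972, -0.092638)
(x_1(0.57), x_2(0.57)) ≈ (2.6050, -0.0926)

2.6050, -0.0926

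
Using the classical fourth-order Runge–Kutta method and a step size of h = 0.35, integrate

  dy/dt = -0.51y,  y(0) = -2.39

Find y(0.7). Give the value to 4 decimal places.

-1.6725

RK4: k1 = f(t_n, y_n); k2 = f(t_n + h/2, y_n + (h/2)·k1); k3 = f(t_n + h/2, y_n + (h/2)·k2); k4 = f(t_n + h, y_n + h·k3); y_{n+1} = y_n + (h/6)·(k1 + 2k2 + 2k3 + k4).
t=0.000000, y=-2.390000:
  k1 = f(0.000000, -2.390000) = 1.218900
  k2 = f(0.175000, -2.176693) = 1.110113
  k3 = f(0.175000, -2.195730) = 1.119822
  k4 = f(0.350000, -1.998062) = 1.019012
  y ← -2.390000 + (0.35/6)·(k1 + 2k2 + 2k3 + k4) = -1.999296
t=0.350000, y=-1.999296:
  k1 = f(0.350000, -1.999296) = 1.019641
  k2 = f(0.525000, -1.820859) = 0.928638
  k3 = f(0.525000, -1.836784) = 0.936760
  k4 = f(0.700000, -1.671430) = 0.852429
  y ← -1.999296 + (0.35/6)·(k1 + 2k2 + 2k3 + k4) = -1.672462
y(0.7) ≈ -1.6725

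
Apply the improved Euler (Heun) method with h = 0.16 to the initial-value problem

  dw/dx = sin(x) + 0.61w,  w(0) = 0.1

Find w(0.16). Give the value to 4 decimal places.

Heun: k1 = f(x_n, w_n); k2 = f(x_n + h, w_n + h·k1); w_{n+1} = w_n + (h/2)·(k1 + k2).
x=0.000000, w=0.100000:
  k1 = f(0.000000, 0.100000) = 0.061000
  k2 = f(0.160000, 0.109760) = 0.226272
  w ← 0.100000 + (0.16/2)·(0.061000 + 0.226272) = 0.122982
w(0.16) ≈ 0.1230

0.1230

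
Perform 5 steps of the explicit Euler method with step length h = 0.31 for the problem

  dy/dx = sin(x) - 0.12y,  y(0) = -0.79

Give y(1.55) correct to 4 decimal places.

Euler: y_{n+1} = y_n + h·f(x_n, y_n).
x=0.000000, y=-0.790000: f=0.094800 → y ← -0.790000 + 0.31·0.094800 = -0.760612
x=0.310000, y=-0.760612: f=0.396332 → y ← -0.760612 + 0.31·0.396332 = -0.637749
x=0.620000, y=-0.637749: f=0.657565 → y ← -0.637749 + 0.31·0.657565 = -0.433904
x=0.930000, y=-0.433904: f=0.853688 → y ← -0.433904 + 0.31·0.853688 = -0.169260
x=1.240000, y=-0.169260: f=0.966095 → y ← -0.169260 + 0.31·0.966095 = 0.130229
y(1.55) ≈ 0.1302

0.1302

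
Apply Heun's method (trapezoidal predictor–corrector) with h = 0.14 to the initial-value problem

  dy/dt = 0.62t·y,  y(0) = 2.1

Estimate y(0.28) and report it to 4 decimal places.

2.1516

Heun: k1 = f(t_n, y_n); k2 = f(t_n + h, y_n + h·k1); y_{n+1} = y_n + (h/2)·(k1 + k2).
t=0.000000, y=2.100000:
  k1 = f(0.000000, 2.100000) = 0.000000
  k2 = f(0.140000, 2.100000) = 0.182280
  y ← 2.100000 + (0.14/2)·(0.000000 + 0.182280) = 2.112760
t=0.140000, y=2.112760:
  k1 = f(0.140000, 2.112760) = 0.183388
  k2 = f(0.280000, 2.138434) = 0.371232
  y ← 2.112760 + (0.14/2)·(0.183388 + 0.371232) = 2.151583
y(0.28) ≈ 2.1516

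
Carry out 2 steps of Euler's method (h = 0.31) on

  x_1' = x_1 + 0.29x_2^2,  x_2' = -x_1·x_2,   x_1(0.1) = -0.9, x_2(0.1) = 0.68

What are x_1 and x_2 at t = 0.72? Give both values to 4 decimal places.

-1.4220, 1.1764

Euler on (x_1,x_2): x_1_{n+1} = x_1_n + h·x_1', x_2_{n+1} = x_2_n + h·x_2'.
0.100000: (-0.900000, 0.680000); f=(-0.765904, 0.612000) → (-1.137430, 0.869720)
0.410000: (-1.137430, 0.869720); f=(-0.918071, 0.989246) → (-1.422032, 1.176386)
(x_1(0.72), x_2(0.72)) ≈ (-1.4220, 1.1764)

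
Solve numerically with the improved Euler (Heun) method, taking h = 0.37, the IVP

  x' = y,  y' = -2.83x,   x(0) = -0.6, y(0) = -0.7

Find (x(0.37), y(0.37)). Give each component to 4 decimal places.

Heun on (x,y): k1 = f(s_n, state_n); k2 = f(s_n + h, state_n + h·k1); state_{n+1} = state_n + (h/2)·(k1 + k2).
0.000000: (-0.600000, -0.700000)
  k1 = (-0.700000, 1.698000)
  predictor → (-0.859000, -0.071740)
  k2 = (-0.071740, 2.430970)
  → (-0.742772, 0.063859)
(x(0.37), y(0.37)) ≈ (-0.7428, 0.0639)

-0.7428, 0.0639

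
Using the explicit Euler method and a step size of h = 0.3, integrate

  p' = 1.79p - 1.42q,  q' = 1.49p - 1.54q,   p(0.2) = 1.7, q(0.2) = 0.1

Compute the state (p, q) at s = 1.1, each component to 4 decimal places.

4.8633, 2.4646

Euler on (p,q): p_{n+1} = p_n + h·p', q_{n+1} = q_n + h·q'.
0.200000: (1.700000, 0.100000); f=(2.901000, 2.379000) → (2.570300, 0.813700)
0.500000: (2.570300, 0.813700); f=(3.445383, 2.576649) → (3.603915, 1.586695)
0.800000: (3.603915, 1.586695); f=(4.197901, 2.926323) → (4.863285, 2.464592)
(p(1.1), q(1.1)) ≈ (4.8633, 2.4646)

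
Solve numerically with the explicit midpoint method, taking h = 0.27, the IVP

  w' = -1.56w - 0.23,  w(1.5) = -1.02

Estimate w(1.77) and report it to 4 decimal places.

Midpoint: k1 = f(t_n, w_n); k2 = f(t_n + h/2, w_n + (h/2)·k1); w_{n+1} = w_n + h·k2.
t=1.500000, w=-1.020000:
  k1 = f(1.500000, -1.020000) = 1.361200
  k2 = f(1.635000, -0.836238) = 1.074531
  w ← -1.020000 + 0.27·1.074531 = -0.729877
w(1.77) ≈ -0.7299

-0.7299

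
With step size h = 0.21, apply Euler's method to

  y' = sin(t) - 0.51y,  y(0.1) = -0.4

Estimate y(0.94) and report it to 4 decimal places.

0.0450

Euler: y_{n+1} = y_n + h·f(t_n, y_n).
t=0.100000, y=-0.400000: f=0.303833 → y ← -0.400000 + 0.21·0.303833 = -0.336195
t=0.310000, y=-0.336195: f=0.476518 → y ← -0.336195 + 0.21·0.476518 = -0.236126
t=0.520000, y=-0.236126: f=0.617304 → y ← -0.236126 + 0.21·0.617304 = -0.106492
t=0.730000, y=-0.106492: f=0.721181 → y ← -0.106492 + 0.21·0.721181 = 0.044956
y(0.94) ≈ 0.0450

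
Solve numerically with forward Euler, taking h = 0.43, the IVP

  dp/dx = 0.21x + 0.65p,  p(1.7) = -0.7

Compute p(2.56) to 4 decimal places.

-0.7572

Euler: p_{n+1} = p_n + h·f(x_n, p_n).
x=1.700000, p=-0.700000: f=-0.098000 → p ← -0.700000 + 0.43·(-0.098000) = -0.742140
x=2.130000, p=-0.742140: f=-0.035091 → p ← -0.742140 + 0.43·(-0.035091) = -0.757229
p(2.56) ≈ -0.7572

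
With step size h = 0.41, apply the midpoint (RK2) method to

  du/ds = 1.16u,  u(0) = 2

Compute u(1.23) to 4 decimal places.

Midpoint: k1 = f(s_n, u_n); k2 = f(s_n + h/2, u_n + (h/2)·k1); u_{n+1} = u_n + h·k2.
s=0.000000, u=2.000000:
  k1 = f(0.000000, 2.000000) = 2.320000
  k2 = f(0.205000, 2.475600) = 2.871696
  u ← 2.000000 + 0.41·2.871696 = 3.177395
s=0.410000, u=3.177395:
  k1 = f(0.410000, 3.177395) = 3.685779
  k2 = f(0.615000, 3.932980) = 4.562257
  u ← 3.177395 + 0.41·4.562257 = 5.047921
s=0.820000, u=5.047921:
  k1 = f(0.820000, 5.047921) = 5.855588
  k2 = f(1.025000, 6.248316) = 7.248047
  u ← 5.047921 + 0.41·7.248047 = 8.019620
u(1.23) ≈ 8.0196

8.0196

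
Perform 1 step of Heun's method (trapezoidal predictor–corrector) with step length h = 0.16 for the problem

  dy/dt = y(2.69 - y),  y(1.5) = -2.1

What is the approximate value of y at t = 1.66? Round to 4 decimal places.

-4.8038

Heun: k1 = f(t_n, y_n); k2 = f(t_n + h, y_n + h·k1); y_{n+1} = y_n + (h/2)·(k1 + k2).
t=1.500000, y=-2.100000:
  k1 = f(1.500000, -2.100000) = -10.059000
  k2 = f(1.660000, -3.709440) = -23.738339
  y ← -2.100000 + (0.16/2)·(-10.059000 + (-23.738339)) = -4.803787
y(1.66) ≈ -4.8038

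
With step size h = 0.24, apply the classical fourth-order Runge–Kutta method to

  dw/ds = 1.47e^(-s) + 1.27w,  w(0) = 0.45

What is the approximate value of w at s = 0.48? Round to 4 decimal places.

RK4: k1 = f(s_n, w_n); k2 = f(s_n + h/2, w_n + (h/2)·k1); k3 = f(s_n + h/2, w_n + (h/2)·k2); k4 = f(s_n + h, w_n + h·k3); w_{n+1} = w_n + (h/6)·(k1 + 2k2 + 2k3 + k4).
s=0.000000, w=0.450000:
  k1 = f(0.000000, 0.450000) = 2.041500
  k2 = f(0.120000, 0.694980) = 2.186398
  k3 = f(0.120000, 0.712368) = 2.208480
  k4 = f(0.240000, 0.980035) = 2.400988
  w ← 0.450000 + (0.24/6)·(k1 + 2k2 + 2k3 + k4) = 0.979290
s=0.240000, w=0.979290:
  k1 = f(0.240000, 0.979290) = 2.400041
  k2 = f(0.360000, 1.267295) = 2.635048
  k3 = f(0.360000, 1.295496) = 2.670864
  k4 = f(0.480000, 1.620297) = 2.967389
  w ← 0.979290 + (0.24/6)·(k1 + 2k2 + 2k3 + k4) = 1.618460
w(0.48) ≈ 1.6185

1.6185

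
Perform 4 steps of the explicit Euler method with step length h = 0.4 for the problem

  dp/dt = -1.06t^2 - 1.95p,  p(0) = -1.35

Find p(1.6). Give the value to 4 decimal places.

-0.6767

Euler: p_{n+1} = p_n + h·f(t_n, p_n).
t=0.000000, p=-1.350000: f=2.632500 → p ← -1.350000 + 0.4·2.632500 = -0.297000
t=0.400000, p=-0.297000: f=0.409550 → p ← -0.297000 + 0.4·0.409550 = -0.133180
t=0.800000, p=-0.133180: f=-0.418699 → p ← -0.133180 + 0.4·(-0.418699) = -0.300660
t=1.200000, p=-0.300660: f=-0.940114 → p ← -0.300660 + 0.4·(-0.940114) = -0.676705
p(1.6) ≈ -0.6767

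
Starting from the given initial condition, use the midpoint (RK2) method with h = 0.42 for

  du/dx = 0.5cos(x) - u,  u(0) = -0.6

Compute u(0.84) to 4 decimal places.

Midpoint: k1 = f(x_n, u_n); k2 = f(x_n + h/2, u_n + (h/2)·k1); u_{n+1} = u_n + h·k2.
x=0.000000, u=-0.600000:
  k1 = f(0.000000, -0.600000) = 1.100000
  k2 = f(0.210000, -0.369000) = 0.858015
  u ← -0.600000 + 0.42·0.858015 = -0.239634
x=0.420000, u=-0.239634:
  k1 = f(0.420000, -0.239634) = 0.696178
  k2 = f(0.630000, -0.093436) = 0.497450
  u ← -0.239634 + 0.42·0.497450 = -0.030705
u(0.84) ≈ -0.0307

-0.0307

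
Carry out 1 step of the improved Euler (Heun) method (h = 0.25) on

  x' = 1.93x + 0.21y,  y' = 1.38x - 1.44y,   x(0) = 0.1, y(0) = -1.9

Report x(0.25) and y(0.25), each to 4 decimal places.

0.0549, -1.3197

Heun on (x,y): k1 = f(t_n, state_n); k2 = f(t_n + h, state_n + h·k1); state_{n+1} = state_n + (h/2)·(k1 + k2).
0.000000: (0.100000, -1.900000)
  k1 = (-0.206000, 2.874000)
  predictor → (0.048500, -1.181500)
  k2 = (-0.154510, 1.768290)
  → (0.054936, -1.319714)
(x(0.25), y(0.25)) ≈ (0.0549, -1.3197)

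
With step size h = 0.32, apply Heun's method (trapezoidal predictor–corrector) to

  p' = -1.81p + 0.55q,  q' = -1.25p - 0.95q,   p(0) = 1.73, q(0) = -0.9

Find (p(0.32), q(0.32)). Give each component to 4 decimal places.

0.8688, -1.0227

Heun on (p,q): k1 = f(s_n, state_n); k2 = f(s_n + h, state_n + h·k1); state_{n+1} = state_n + (h/2)·(k1 + k2).
0.000000: (1.730000, -0.900000)
  k1 = (-3.626300, -1.307500)
  predictor → (0.569584, -1.318400)
  k2 = (-1.756067, 0.540500)
  → (0.868821, -1.022720)
(p(0.32), q(0.32)) ≈ (0.8688, -1.0227)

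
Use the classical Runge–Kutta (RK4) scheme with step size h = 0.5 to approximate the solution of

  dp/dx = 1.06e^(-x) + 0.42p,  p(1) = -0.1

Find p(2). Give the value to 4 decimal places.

RK4: k1 = f(x_n, p_n); k2 = f(x_n + h/2, p_n + (h/2)·k1); k3 = f(x_n + h/2, p_n + (h/2)·k2); k4 = f(x_n + h, p_n + h·k3); p_{n+1} = p_n + (h/6)·(k1 + 2k2 + 2k3 + k4).
x=1.000000, p=-0.100000:
  k1 = f(1.000000, -0.100000) = 0.347952
  k2 = f(1.250000, -0.013012) = 0.298230
  k3 = f(1.250000, -0.025442) = 0.293009
  k4 = f(1.500000, 0.046505) = 0.256050
  p ← -0.100000 + (0.5/6)·(k1 + 2k2 + 2k3 + k4) = 0.048873
x=1.500000, p=0.048873:
  k1 = f(1.500000, 0.048873) = 0.257045
  k2 = f(1.750000, 0.113135) = 0.231717
  k3 = f(1.750000, 0.106803) = 0.229057
  k4 = f(2.000000, 0.163402) = 0.212084
  p ← 0.048873 + (0.5/6)·(k1 + 2k2 + 2k3 + k4) = 0.164763
p(2) ≈ 0.1648

0.1648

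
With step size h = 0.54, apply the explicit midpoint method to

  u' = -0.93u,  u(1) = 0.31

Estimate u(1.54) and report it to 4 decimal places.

Midpoint: k1 = f(x_n, u_n); k2 = f(x_n + h/2, u_n + (h/2)·k1); u_{n+1} = u_n + h·k2.
x=1.000000, u=0.310000:
  k1 = f(1.000000, 0.310000) = -0.288300
  k2 = f(1.270000, 0.232159) = -0.215908
  u ← 0.310000 + 0.54·(-0.215908) = 0.193410
u(1.54) ≈ 0.1934

0.1934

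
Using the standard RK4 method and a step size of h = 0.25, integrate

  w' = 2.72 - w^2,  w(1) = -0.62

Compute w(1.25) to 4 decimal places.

0.0278

RK4: k1 = f(x_n, w_n); k2 = f(x_n + h/2, w_n + (h/2)·k1); k3 = f(x_n + h/2, w_n + (h/2)·k2); k4 = f(x_n + h, w_n + h·k3); w_{n+1} = w_n + (h/6)·(k1 + 2k2 + 2k3 + k4).
x=1.000000, w=-0.620000:
  k1 = f(1.000000, -0.620000) = 2.335600
  k2 = f(1.125000, -0.328050) = 2.612383
  k3 = f(1.125000, -0.293452) = 2.633886
  k4 = f(1.250000, 0.038471) = 2.718520
  w ← -0.620000 + (0.25/6)·(k1 + 2k2 + 2k3 + k4) = 0.027777
w(1.25) ≈ 0.0278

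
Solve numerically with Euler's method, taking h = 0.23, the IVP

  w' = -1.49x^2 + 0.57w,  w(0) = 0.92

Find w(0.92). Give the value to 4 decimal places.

Euler: w_{n+1} = w_n + h·f(x_n, w_n).
x=0.000000, w=0.920000: f=0.524400 → w ← 0.920000 + 0.23·0.524400 = 1.040612
x=0.230000, w=1.040612: f=0.514328 → w ← 1.040612 + 0.23·0.514328 = 1.158907
x=0.460000, w=1.158907: f=0.345293 → w ← 1.158907 + 0.23·0.345293 = 1.238325
x=0.690000, w=1.238325: f=-0.003544 → w ← 1.238325 + 0.23·(-0.003544) = 1.237510
w(0.92) ≈ 1.2375

1.2375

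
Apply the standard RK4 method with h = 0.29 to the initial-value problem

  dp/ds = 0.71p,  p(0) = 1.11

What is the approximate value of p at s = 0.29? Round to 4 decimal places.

1.3638

RK4: k1 = f(s_n, p_n); k2 = f(s_n + h/2, p_n + (h/2)·k1); k3 = f(s_n + h/2, p_n + (h/2)·k2); k4 = f(s_n + h, p_n + h·k3); p_{n+1} = p_n + (h/6)·(k1 + 2k2 + 2k3 + k4).
s=0.000000, p=1.110000:
  k1 = f(0.000000, 1.110000) = 0.788100
  k2 = f(0.145000, 1.224275) = 0.869235
  k3 = f(0.145000, 1.236039) = 0.877588
  k4 = f(0.290000, 1.364500) = 0.968795
  p ← 1.110000 + (0.29/6)·(k1 + 2k2 + 2k3 + k4) = 1.363776
p(0.29) ≈ 1.3638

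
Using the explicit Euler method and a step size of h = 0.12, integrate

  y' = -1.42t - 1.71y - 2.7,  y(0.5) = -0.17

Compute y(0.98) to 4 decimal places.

-1.3730

Euler: y_{n+1} = y_n + h·f(t_n, y_n).
t=0.500000, y=-0.170000: f=-3.119300 → y ← -0.170000 + 0.12·(-3.119300) = -0.544316
t=0.620000, y=-0.544316: f=-2.649620 → y ← -0.544316 + 0.12·(-2.649620) = -0.862270
t=0.740000, y=-0.862270: f=-2.276318 → y ← -0.862270 + 0.12·(-2.276318) = -1.135428
t=0.860000, y=-1.135428: f=-1.979617 → y ← -1.135428 + 0.12·(-1.979617) = -1.372983
y(0.98) ≈ -1.3730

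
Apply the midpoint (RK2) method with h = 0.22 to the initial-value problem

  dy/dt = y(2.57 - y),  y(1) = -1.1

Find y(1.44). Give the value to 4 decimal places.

Midpoint: k1 = f(t_n, y_n); k2 = f(t_n + h/2, y_n + (h/2)·k1); y_{n+1} = y_n + h·k2.
t=1.000000, y=-1.100000:
  k1 = f(1.000000, -1.100000) = -4.037000
  k2 = f(1.110000, -1.544070) = -6.352412
  y ← -1.100000 + 0.22·(-6.352412) = -2.497531
t=1.220000, y=-2.497531:
  k1 = f(1.220000, -2.497531) = -12.656313
  k2 = f(1.330000, -3.889725) = -25.126555
  y ← -2.497531 + 0.22·(-25.126555) = -8.025373
y(1.44) ≈ -8.0254

-8.0254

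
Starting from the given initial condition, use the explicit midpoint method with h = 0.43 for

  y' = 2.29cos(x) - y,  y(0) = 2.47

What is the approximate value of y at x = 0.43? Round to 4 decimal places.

Midpoint: k1 = f(x_n, y_n); k2 = f(x_n + h/2, y_n + (h/2)·k1); y_{n+1} = y_n + h·k2.
x=0.000000, y=2.470000:
  k1 = f(0.000000, 2.470000) = -0.180000
  k2 = f(0.215000, 2.431300) = -0.194024
  y ← 2.470000 + 0.43·(-0.194024) = 2.386570
y(0.43) ≈ 2.3866

2.3866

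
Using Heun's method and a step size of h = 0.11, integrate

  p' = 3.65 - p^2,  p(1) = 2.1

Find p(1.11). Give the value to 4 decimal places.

2.0353

Heun: k1 = f(x_n, p_n); k2 = f(x_n + h, p_n + h·k1); p_{n+1} = p_n + (h/2)·(k1 + k2).
x=1.000000, p=2.100000:
  k1 = f(1.000000, 2.100000) = -0.760000
  k2 = f(1.110000, 2.016400) = -0.415869
  p ← 2.100000 + (0.11/2)·(-0.760000 + (-0.415869)) = 2.035327
p(1.11) ≈ 2.0353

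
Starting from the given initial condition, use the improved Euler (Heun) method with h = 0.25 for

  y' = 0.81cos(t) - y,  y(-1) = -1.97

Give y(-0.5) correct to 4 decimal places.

-0.9680

Heun: k1 = f(t_n, y_n); k2 = f(t_n + h, y_n + h·k1); y_{n+1} = y_n + (h/2)·(k1 + k2).
t=-1.000000, y=-1.970000:
  k1 = f(-1.000000, -1.970000) = 2.407645
  k2 = f(-0.750000, -1.368089) = 1.960757
  y ← -1.970000 + (0.25/2)·(2.407645 + 1.960757) = -1.423950
t=-0.750000, y=-1.423950:
  k1 = f(-0.750000, -1.423950) = 2.016618
  k2 = f(-0.500000, -0.919795) = 1.630637
  y ← -1.423950 + (0.25/2)·(2.016618 + 1.630637) = -0.968043
y(-0.5) ≈ -0.9680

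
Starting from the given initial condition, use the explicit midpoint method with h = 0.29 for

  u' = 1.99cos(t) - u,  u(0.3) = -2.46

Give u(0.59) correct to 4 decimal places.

-1.4091

Midpoint: k1 = f(t_n, u_n); k2 = f(t_n + h/2, u_n + (h/2)·k1); u_{n+1} = u_n + h·k2.
t=0.300000, u=-2.460000:
  k1 = f(0.300000, -2.460000) = 4.361120
  k2 = f(0.445000, -1.827638) = 3.623833
  u ← -2.460000 + 0.29·3.623833 = -1.409088
u(0.59) ≈ -1.4091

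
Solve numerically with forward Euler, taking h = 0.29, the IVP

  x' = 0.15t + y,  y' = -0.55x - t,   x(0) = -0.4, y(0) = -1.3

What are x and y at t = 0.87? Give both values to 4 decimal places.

-1.4446, -1.1855

Euler on (x,y): x_{n+1} = x_n + h·x', y_{n+1} = y_n + h·y'.
0.000000: (-0.400000, -1.300000); f=(-1.300000, 0.220000) → (-0.777000, -1.236200)
0.290000: (-0.777000, -1.236200); f=(-1.192700, 0.137350) → (-1.122883, -1.196368)
0.580000: (-1.122883, -1.196368); f=(-1.109368, 0.037586) → (-1.444600, -1.185469)
(x(0.87), y(0.87)) ≈ (-1.4446, -1.1855)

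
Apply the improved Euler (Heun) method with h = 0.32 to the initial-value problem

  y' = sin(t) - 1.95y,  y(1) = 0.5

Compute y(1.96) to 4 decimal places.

Heun: k1 = f(t_n, y_n); k2 = f(t_n + h, y_n + h·k1); y_{n+1} = y_n + (h/2)·(k1 + k2).
t=1.000000, y=0.500000:
  k1 = f(1.000000, 0.500000) = -0.133529
  k2 = f(1.320000, 0.457271) = 0.077037
  y ← 0.500000 + (0.32/2)·(-0.133529 + 0.077037) = 0.490961
t=1.320000, y=0.490961:
  k1 = f(1.320000, 0.490961) = 0.011341
  k2 = f(1.640000, 0.494590) = 0.033155
  y ← 0.490961 + (0.32/2)·(0.011341 + 0.033155) = 0.498081
t=1.640000, y=0.498081:
  k1 = f(1.640000, 0.498081) = 0.026349
  k2 = f(1.960000, 0.506512) = -0.062488
  y ← 0.498081 + (0.32/2)·(0.026349 + (-0.062488)) = 0.492298
y(1.96) ≈ 0.4923

0.4923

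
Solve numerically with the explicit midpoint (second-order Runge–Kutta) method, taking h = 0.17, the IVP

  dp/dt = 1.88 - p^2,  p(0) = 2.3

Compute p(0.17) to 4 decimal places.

Midpoint: k1 = f(t_n, p_n); k2 = f(t_n + h/2, p_n + (h/2)·k1); p_{n+1} = p_n + h·k2.
t=0.000000, p=2.300000:
  k1 = f(0.000000, 2.300000) = -3.410000
  k2 = f(0.085000, 2.010150) = -2.160703
  p ← 2.300000 + 0.17·(-2.160703) = 1.932680
p(0.17) ≈ 1.9327

1.9327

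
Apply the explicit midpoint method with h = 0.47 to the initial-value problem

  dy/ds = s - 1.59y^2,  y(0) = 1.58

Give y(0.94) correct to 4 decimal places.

1.2553

Midpoint: k1 = f(s_n, y_n); k2 = f(s_n + h/2, y_n + (h/2)·k1); y_{n+1} = y_n + h·k2.
s=0.000000, y=1.580000:
  k1 = f(0.000000, 1.580000) = -3.969276
  k2 = f(0.235000, 0.647220) = -0.431041
  y ← 1.580000 + 0.47·(-0.431041) = 1.377411
s=0.470000, y=1.377411:
  k1 = f(0.470000, 1.377411) = -2.546643
  k2 = f(0.705000, 0.778949) = -0.259752
  y ← 1.377411 + 0.47·(-0.259752) = 1.255327
y(0.94) ≈ 1.2553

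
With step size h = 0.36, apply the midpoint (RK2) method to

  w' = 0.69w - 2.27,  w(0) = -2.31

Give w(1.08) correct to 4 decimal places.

-8.4333

Midpoint: k1 = f(x_n, w_n); k2 = f(x_n + h/2, w_n + (h/2)·k1); w_{n+1} = w_n + h·k2.
x=0.000000, w=-2.310000:
  k1 = f(0.000000, -2.310000) = -3.863900
  k2 = f(0.180000, -3.005502) = -4.343796
  w ← -2.310000 + 0.36·(-4.343796) = -3.873767
x=0.360000, w=-3.873767:
  k1 = f(0.360000, -3.873767) = -4.942899
  k2 = f(0.540000, -4.763489) = -5.556807
  w ← -3.873767 + 0.36·(-5.556807) = -5.874217
x=0.720000, w=-5.874217:
  k1 = f(0.720000, -5.874217) = -6.323210
  k2 = f(0.900000, -7.012395) = -7.108553
  w ← -5.874217 + 0.36·(-7.108553) = -8.433296
w(1.08) ≈ -8.4333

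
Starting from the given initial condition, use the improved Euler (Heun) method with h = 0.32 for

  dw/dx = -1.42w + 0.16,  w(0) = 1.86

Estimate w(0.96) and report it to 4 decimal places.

0.5900

Heun: k1 = f(x_n, w_n); k2 = f(x_n + h, w_n + h·k1); w_{n+1} = w_n + (h/2)·(k1 + k2).
x=0.000000, w=1.860000:
  k1 = f(0.000000, 1.860000) = -2.481200
  k2 = f(0.320000, 1.066016) = -1.353743
  w ← 1.860000 + (0.32/2)·(-2.481200 + (-1.353743)) = 1.246409
x=0.320000, w=1.246409:
  k1 = f(0.320000, 1.246409) = -1.609901
  k2 = f(0.640000, 0.731241) = -0.878362
  w ← 1.246409 + (0.32/2)·(-1.609901 + (-0.878362)) = 0.848287
x=0.640000, w=0.848287:
  k1 = f(0.640000, 0.848287) = -1.044568
  k2 = f(0.960000, 0.514025) = -0.569916
  w ← 0.848287 + (0.32/2)·(-1.044568 + (-0.569916)) = 0.589970
w(0.96) ≈ 0.5900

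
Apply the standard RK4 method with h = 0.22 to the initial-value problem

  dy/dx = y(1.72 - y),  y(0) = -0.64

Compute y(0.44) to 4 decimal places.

RK4: k1 = f(x_n, y_n); k2 = f(x_n + h/2, y_n + (h/2)·k1); k3 = f(x_n + h/2, y_n + (h/2)·k2); k4 = f(x_n + h, y_n + h·k3); y_{n+1} = y_n + (h/6)·(k1 + 2k2 + 2k3 + k4).
x=0.000000, y=-0.640000:
  k1 = f(0.000000, -0.640000) = -1.510400
  k2 = f(0.110000, -0.806144) = -2.036436
  k3 = f(0.110000, -0.864008) = -2.232603
  k4 = f(0.220000, -1.131173) = -3.225169
  y ← -0.640000 + (0.22/6)·(k1 + 2k2 + 2k3 + k4) = -1.126700
x=0.220000, y=-1.126700:
  k1 = f(0.220000, -1.126700) = -3.207378
  k2 = f(0.330000, -1.479512) = -4.733717
  k3 = f(0.330000, -1.647409) = -5.547501
  k4 = f(0.440000, -2.347151) = -9.546215
  y ← -1.126700 + (0.22/6)·(k1 + 2k2 + 2k3 + k4) = -2.348288
y(0.44) ≈ -2.3483

-2.3483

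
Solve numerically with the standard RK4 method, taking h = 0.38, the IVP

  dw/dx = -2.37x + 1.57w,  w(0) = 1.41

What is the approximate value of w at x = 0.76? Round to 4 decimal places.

3.5866

RK4: k1 = f(x_n, w_n); k2 = f(x_n + h/2, w_n + (h/2)·k1); k3 = f(x_n + h/2, w_n + (h/2)·k2); k4 = f(x_n + h, w_n + h·k3); w_{n+1} = w_n + (h/6)·(k1 + 2k2 + 2k3 + k4).
x=0.000000, w=1.410000:
  k1 = f(0.000000, 1.410000) = 2.213700
  k2 = f(0.190000, 1.830603) = 2.423747
  k3 = f(0.190000, 1.870512) = 2.486404
  k4 = f(0.380000, 2.354833) = 2.796488
  w ← 1.410000 + (0.38/6)·(k1 + 2k2 + 2k3 + k4) = 2.349264
x=0.380000, w=2.349264:
  k1 = f(0.380000, 2.349264) = 2.787745
  k2 = f(0.570000, 2.878936) = 3.169029
  k3 = f(0.570000, 2.951380) = 3.282766
  k4 = f(0.760000, 3.596716) = 3.845643
  w ← 2.349264 + (0.38/6)·(k1 + 2k2 + 2k3 + k4) = 3.586606
w(0.76) ≈ 3.5866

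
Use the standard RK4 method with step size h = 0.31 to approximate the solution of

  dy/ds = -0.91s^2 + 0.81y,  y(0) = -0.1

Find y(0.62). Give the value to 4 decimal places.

RK4: k1 = f(s_n, y_n); k2 = f(s_n + h/2, y_n + (h/2)·k1); k3 = f(s_n + h/2, y_n + (h/2)·k2); k4 = f(s_n + h, y_n + h·k3); y_{n+1} = y_n + (h/6)·(k1 + 2k2 + 2k3 + k4).
s=0.000000, y=-0.100000:
  k1 = f(0.000000, -0.100000) = -0.081000
  k2 = f(0.155000, -0.112555) = -0.113032
  k3 = f(0.155000, -0.117520) = -0.117054
  k4 = f(0.310000, -0.136287) = -0.197843
  y ← -0.100000 + (0.31/6)·(k1 + 2k2 + 2k3 + k4) = -0.138182
s=0.310000, y=-0.138182:
  k1 = f(0.310000, -0.138182) = -0.199379
  k2 = f(0.465000, -0.169086) = -0.333725
  k3 = f(0.465000, -0.189910) = -0.350592
  k4 = f(0.620000, -0.246866) = -0.549765
  y ← -0.138182 + (0.31/6)·(k1 + 2k2 + 2k3 + k4) = -0.247601
y(0.62) ≈ -0.2476

-0.2476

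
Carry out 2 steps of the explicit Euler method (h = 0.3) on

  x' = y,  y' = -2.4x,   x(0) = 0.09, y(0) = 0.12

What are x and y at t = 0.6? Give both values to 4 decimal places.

0.1426, -0.0355

Euler on (x,y): x_{n+1} = x_n + h·x', y_{n+1} = y_n + h·y'.
0.000000: (0.090000, 0.120000); f=(0.120000, -0.216000) → (0.126000, 0.055200)
0.300000: (0.126000, 0.055200); f=(0.055200, -0.302400) → (0.142560, -0.035520)
(x(0.6), y(0.6)) ≈ (0.1426, -0.0355)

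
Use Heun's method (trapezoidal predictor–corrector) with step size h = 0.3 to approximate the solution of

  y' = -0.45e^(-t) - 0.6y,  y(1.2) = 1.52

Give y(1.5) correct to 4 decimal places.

Heun: k1 = f(t_n, y_n); k2 = f(t_n + h, y_n + h·k1); y_{n+1} = y_n + (h/2)·(k1 + k2).
t=1.200000, y=1.520000:
  k1 = f(1.200000, 1.520000) = -1.047537
  k2 = f(1.500000, 1.205739) = -0.823852
  y ← 1.520000 + (0.3/2)·(-1.047537 + (-0.823852)) = 1.239292
y(1.5) ≈ 1.2393

1.2393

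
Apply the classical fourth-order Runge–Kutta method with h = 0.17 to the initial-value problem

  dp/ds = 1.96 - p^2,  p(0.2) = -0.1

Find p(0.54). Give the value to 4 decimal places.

RK4: k1 = f(s_n, p_n); k2 = f(s_n + h/2, p_n + (h/2)·k1); k3 = f(s_n + h/2, p_n + (h/2)·k2); k4 = f(s_n + h, p_n + h·k3); p_{n+1} = p_n + (h/6)·(k1 + 2k2 + 2k3 + k4).
s=0.200000, p=-0.100000:
  k1 = f(0.200000, -0.100000) = 1.950000
  k2 = f(0.285000, 0.065750) = 1.955677
  k3 = f(0.285000, 0.066233) = 1.955613
  k4 = f(0.370000, 0.232454) = 1.905965
  p ← -0.100000 + (0.17/6)·(k1 + 2k2 + 2k3 + k4) = 0.230892
s=0.370000, p=0.230892:
  k1 = f(0.370000, 0.230892) = 1.906689
  k2 = f(0.455000, 0.392961) = 1.805582
  k3 = f(0.455000, 0.384367) = 1.812262
  k4 = f(0.540000, 0.538977) = 1.669504
  p ← 0.230892 + (0.17/6)·(k1 + 2k2 + 2k3 + k4) = 0.537229
p(0.54) ≈ 0.5372

0.5372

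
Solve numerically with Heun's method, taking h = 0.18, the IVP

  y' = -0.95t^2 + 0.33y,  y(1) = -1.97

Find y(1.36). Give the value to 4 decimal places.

Heun: k1 = f(t_n, y_n); k2 = f(t_n + h, y_n + h·k1); y_{n+1} = y_n + (h/2)·(k1 + k2).
t=1.000000, y=-1.970000:
  k1 = f(1.000000, -1.970000) = -1.600100
  k2 = f(1.180000, -2.258018) = -2.067926
  y ← -1.970000 + (0.18/2)·(-1.600100 + (-2.067926)) = -2.300122
t=1.180000, y=-2.300122:
  k1 = f(1.180000, -2.300122) = -2.081820
  k2 = f(1.360000, -2.674850) = -2.639821
  y ← -2.300122 + (0.18/2)·(-2.081820 + (-2.639821)) = -2.725070
y(1.36) ≈ -2.7251

-2.7251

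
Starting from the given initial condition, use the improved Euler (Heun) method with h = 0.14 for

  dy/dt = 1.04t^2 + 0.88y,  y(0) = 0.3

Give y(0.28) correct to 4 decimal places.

0.3925

Heun: k1 = f(t_n, y_n); k2 = f(t_n + h, y_n + h·k1); y_{n+1} = y_n + (h/2)·(k1 + k2).
t=0.000000, y=0.300000:
  k1 = f(0.000000, 0.300000) = 0.264000
  k2 = f(0.140000, 0.336960) = 0.316909
  y ← 0.300000 + (0.14/2)·(0.264000 + 0.316909) = 0.340664
t=0.140000, y=0.340664:
  k1 = f(0.140000, 0.340664) = 0.320168
  k2 = f(0.280000, 0.385487) = 0.420765
  y ← 0.340664 + (0.14/2)·(0.320168 + 0.420765) = 0.392529
y(0.28) ≈ 0.3925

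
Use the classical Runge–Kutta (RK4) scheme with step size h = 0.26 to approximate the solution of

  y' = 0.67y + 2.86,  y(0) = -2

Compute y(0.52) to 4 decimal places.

RK4: k1 = f(s_n, y_n); k2 = f(s_n + h/2, y_n + (h/2)·k1); k3 = f(s_n + h/2, y_n + (h/2)·k2); k4 = f(s_n + h, y_n + h·k3); y_{n+1} = y_n + (h/6)·(k1 + 2k2 + 2k3 + k4).
s=0.000000, y=-2.000000:
  k1 = f(0.000000, -2.000000) = 1.520000
  k2 = f(0.130000, -1.802400) = 1.652392
  k3 = f(0.130000, -1.785189) = 1.663923
  k4 = f(0.260000, -1.567380) = 1.809855
  y ← -2.000000 + (0.26/6)·(k1 + 2k2 + 2k3 + k4) = -1.568292
s=0.260000, y=-1.568292:
  k1 = f(0.260000, -1.568292) = 1.809244
  k2 = f(0.390000, -1.333091) = 1.966829
  k3 = f(0.390000, -1.312604) = 1.980555
  k4 = f(0.520000, -1.053348) = 2.154257
  y ← -1.568292 + (0.26/6)·(k1 + 2k2 + 2k3 + k4) = -1.054434
y(0.52) ≈ -1.0544

-1.0544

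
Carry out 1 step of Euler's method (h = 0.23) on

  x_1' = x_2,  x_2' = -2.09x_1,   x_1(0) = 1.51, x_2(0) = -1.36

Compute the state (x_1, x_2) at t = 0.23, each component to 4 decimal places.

1.1972, -2.0859

Euler on (x_1,x_2): x_1_{n+1} = x_1_n + h·x_1', x_2_{n+1} = x_2_n + h·x_2'.
0.000000: (1.510000, -1.360000); f=(-1.360000, -3.155900) → (1.197200, -2.085857)
(x_1(0.23), x_2(0.23)) ≈ (1.1972, -2.0859)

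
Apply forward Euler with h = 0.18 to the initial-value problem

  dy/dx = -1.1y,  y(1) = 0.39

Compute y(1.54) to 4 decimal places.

0.2012

Euler: y_{n+1} = y_n + h·f(x_n, y_n).
x=1.000000, y=0.390000: f=-0.429000 → y ← 0.390000 + 0.18·(-0.429000) = 0.312780
x=1.180000, y=0.312780: f=-0.344058 → y ← 0.312780 + 0.18·(-0.344058) = 0.250850
x=1.360000, y=0.250850: f=-0.275935 → y ← 0.250850 + 0.18·(-0.275935) = 0.201181
y(1.54) ≈ 0.2012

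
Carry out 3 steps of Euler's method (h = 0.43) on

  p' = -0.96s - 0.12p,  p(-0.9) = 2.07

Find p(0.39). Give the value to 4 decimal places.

2.3005

Euler: p_{n+1} = p_n + h·f(s_n, p_n).
s=-0.900000, p=2.070000: f=0.615600 → p ← 2.070000 + 0.43·0.615600 = 2.334708
s=-0.470000, p=2.334708: f=0.171035 → p ← 2.334708 + 0.43·0.171035 = 2.408253
s=-0.040000, p=2.408253: f=-0.250590 → p ← 2.408253 + 0.43·(-0.250590) = 2.300499
p(0.39) ≈ 2.3005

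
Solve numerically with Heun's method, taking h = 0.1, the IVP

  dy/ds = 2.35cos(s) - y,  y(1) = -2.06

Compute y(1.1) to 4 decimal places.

Heun: k1 = f(s_n, y_n); k2 = f(s_n + h, y_n + h·k1); y_{n+1} = y_n + (h/2)·(k1 + k2).
s=1.000000, y=-2.060000:
  k1 = f(1.000000, -2.060000) = 3.329710
  k2 = f(1.100000, -1.727029) = 2.792980
  y ← -2.060000 + (0.1/2)·(3.329710 + 2.792980) = -1.753865
y(1.1) ≈ -1.7539

-1.7539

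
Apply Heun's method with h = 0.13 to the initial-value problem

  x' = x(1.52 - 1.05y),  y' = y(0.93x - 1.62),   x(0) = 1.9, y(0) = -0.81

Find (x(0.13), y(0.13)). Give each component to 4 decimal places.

Heun on (x,y): k1 = f(s_n, state_n); k2 = f(s_n + h, state_n + h·k1); state_{n+1} = state_n + (h/2)·(k1 + k2).
0.000000: (1.900000, -0.810000)
  k1 = (4.503950, -0.119070)
  predictor → (2.485514, -0.825479)
  k2 = (5.932307, -0.570842)
  → (2.578357, -0.854844)
(x(0.13), y(0.13)) ≈ (2.5784, -0.8548)

2.5784, -0.8548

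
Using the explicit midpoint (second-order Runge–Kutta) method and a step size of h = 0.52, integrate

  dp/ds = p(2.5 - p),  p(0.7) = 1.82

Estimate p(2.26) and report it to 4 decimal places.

Midpoint: k1 = f(s_n, p_n); k2 = f(s_n + h/2, p_n + (h/2)·k1); p_{n+1} = p_n + h·k2.
s=0.700000, p=1.820000:
  k1 = f(0.700000, 1.820000) = 1.237600
  k2 = f(0.960000, 2.141776) = 0.767236
  p ← 1.820000 + 0.52·0.767236 = 2.218962
s=1.220000, p=2.218962:
  k1 = f(1.220000, 2.218962) = 0.623612
  k2 = f(1.480000, 2.381102) = 0.283109
  p ← 2.218962 + 0.52·0.283109 = 2.366179
s=1.740000, p=2.366179:
  k1 = f(1.740000, 2.366179) = 0.316644
  k2 = f(2.000000, 2.448507) = 0.126082
  p ← 2.366179 + 0.52·0.126082 = 2.431742
p(2.26) ≈ 2.4317

2.4317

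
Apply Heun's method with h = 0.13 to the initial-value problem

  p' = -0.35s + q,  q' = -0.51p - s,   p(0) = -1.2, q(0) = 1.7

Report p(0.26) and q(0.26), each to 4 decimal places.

-0.7533, 1.7958

Heun on (p,q): k1 = f(s_n, state_n); k2 = f(s_n + h, state_n + h·k1); state_{n+1} = state_n + (h/2)·(k1 + k2).
0.000000: (-1.200000, 1.700000)
  k1 = (1.700000, 0.612000)
  predictor → (-0.979000, 1.779560)
  k2 = (1.734060, 0.369290)
  → (-0.976786, 1.763784)
0.130000: (-0.976786, 1.763784)
  k1 = (1.718284, 0.368161)
  predictor → (-0.753409, 1.811645)
  k2 = (1.720645, 0.124239)
  → (-0.753256, 1.795790)
(p(0.26), q(0.26)) ≈ (-0.7533, 1.7958)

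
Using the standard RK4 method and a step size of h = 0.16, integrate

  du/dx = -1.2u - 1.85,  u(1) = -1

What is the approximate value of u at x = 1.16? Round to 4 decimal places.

-1.0946

RK4: k1 = f(x_n, u_n); k2 = f(x_n + h/2, u_n + (h/2)·k1); k3 = f(x_n + h/2, u_n + (h/2)·k2); k4 = f(x_n + h, u_n + h·k3); u_{n+1} = u_n + (h/6)·(k1 + 2k2 + 2k3 + k4).
x=1.000000, u=-1.000000:
  k1 = f(1.000000, -1.000000) = -0.650000
  k2 = f(1.080000, -1.052000) = -0.587600
  k3 = f(1.080000, -1.047008) = -0.593590
  k4 = f(1.160000, -1.094974) = -0.536031
  u ← -1.000000 + (0.16/6)·(k1 + 2k2 + 2k3 + k4) = -1.094624
u(1.16) ≈ -1.0946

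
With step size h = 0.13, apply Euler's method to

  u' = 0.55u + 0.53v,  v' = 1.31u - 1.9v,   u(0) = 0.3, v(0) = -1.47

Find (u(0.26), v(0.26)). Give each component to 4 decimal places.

Euler on (u,v): u_{n+1} = u_n + h·u', v_{n+1} = v_n + h·v'.
0.000000: (0.300000, -1.470000); f=(-0.614100, 3.186000) → (0.220167, -1.055820)
0.130000: (0.220167, -1.055820); f=(-0.438493, 2.294477) → (0.163163, -0.757538)
(u(0.26), v(0.26)) ≈ (0.1632, -0.7575)

0.1632, -0.7575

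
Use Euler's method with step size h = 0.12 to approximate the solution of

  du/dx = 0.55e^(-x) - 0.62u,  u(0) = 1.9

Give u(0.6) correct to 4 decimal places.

1.5136

Euler: u_{n+1} = u_n + h·f(x_n, u_n).
x=0.000000, u=1.900000: f=-0.628000 → u ← 1.900000 + 0.12·(-0.628000) = 1.824640
x=0.120000, u=1.824640: f=-0.643471 → u ← 1.824640 + 0.12·(-0.643471) = 1.747424
x=0.240000, u=1.747424: f=-0.650757 → u ← 1.747424 + 0.12·(-0.650757) = 1.669333
x=0.360000, u=1.669333: f=-0.651264 → u ← 1.669333 + 0.12·(-0.651264) = 1.591181
x=0.480000, u=1.591181: f=-0.646201 → u ← 1.591181 + 0.12·(-0.646201) = 1.513637
u(0.6) ≈ 1.5136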